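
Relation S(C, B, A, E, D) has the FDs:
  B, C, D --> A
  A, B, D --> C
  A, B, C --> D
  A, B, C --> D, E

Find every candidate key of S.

{A, B, C}, {A, B, D}, {B, C, D}

{B} never appears on the right of any FD, so every key must include it.
{A, B, C} is a candidate key since {A, B, C}⁺ = {A, B, C, D, E} covers every attribute.
{A, B, D} is a candidate key since {A, B, D}⁺ = {A, B, C, D, E} covers every attribute.
{B, C, D} is a candidate key since {B, C, D}⁺ = {A, B, C, D, E} covers every attribute.
Any other superkey properly contains one of these, so there are no further candidate keys.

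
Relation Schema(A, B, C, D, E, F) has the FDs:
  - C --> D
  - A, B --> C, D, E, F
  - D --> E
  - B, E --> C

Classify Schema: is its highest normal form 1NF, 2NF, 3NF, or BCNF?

2NF

Candidate key: {A, B}. Prime attributes: {A, B}.
C --> D: {C}⁺ = {C, D, E}, which is not all of the attributes, so the left side is not a superkey — BCNF is violated.
Because {D} is non-prime and the left side of C --> D is not a superkey, the relation is not in 3NF.
No non-prime attribute depends on a proper subset of any candidate key, so 2NF holds.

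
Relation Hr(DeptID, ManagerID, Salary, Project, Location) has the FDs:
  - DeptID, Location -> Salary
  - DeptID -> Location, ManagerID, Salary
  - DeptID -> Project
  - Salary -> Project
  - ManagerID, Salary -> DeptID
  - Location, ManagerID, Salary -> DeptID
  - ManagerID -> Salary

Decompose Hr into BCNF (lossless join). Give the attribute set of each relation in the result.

Candidate keys of the original relation: {DeptID}, {ManagerID}.
{DeptID, Location, ManagerID, Project, Salary}: {Salary} determines {Project, Salary} here but is not a superkey — split on Salary -> Project, giving {Project, Salary} and {DeptID, Location, ManagerID, Salary}.
{Project, Salary} has no BCNF violation.
{DeptID, Location, ManagerID, Salary} has no BCNF violation.

{DeptID, Location, ManagerID, Salary}; {Project, Salary}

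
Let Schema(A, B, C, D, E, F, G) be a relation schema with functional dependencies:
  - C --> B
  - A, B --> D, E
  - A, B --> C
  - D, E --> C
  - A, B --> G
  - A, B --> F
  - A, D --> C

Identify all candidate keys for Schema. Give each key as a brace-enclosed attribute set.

{A, B}, {A, C}, {A, D}

Attributes never on any right-hand side: {A} — every candidate key must contain it.
{A, B}⁺ = {A, B, C, D, E, F, G}, which is every attribute, so {A, B} is a candidate key.
{A, C}⁺ = {A, B, C, D, E, F, G}, which is every attribute, so {A, C} is a candidate key.
{A, D}⁺ = {A, B, C, D, E, F, G}, which is every attribute, so {A, D} is a candidate key.
These are minimal and exhaustive — every other superkey contains one of them.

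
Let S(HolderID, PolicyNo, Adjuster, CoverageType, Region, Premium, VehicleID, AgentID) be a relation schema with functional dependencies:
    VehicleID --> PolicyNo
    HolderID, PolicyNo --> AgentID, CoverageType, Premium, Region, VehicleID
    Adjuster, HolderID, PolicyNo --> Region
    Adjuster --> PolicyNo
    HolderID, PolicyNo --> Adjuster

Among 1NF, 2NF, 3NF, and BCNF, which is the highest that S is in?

Candidate keys: {Adjuster, HolderID}, {HolderID, PolicyNo}, {HolderID, VehicleID}. Prime attributes: {Adjuster, HolderID, PolicyNo, VehicleID}.
VehicleID --> PolicyNo: {VehicleID}⁺ = {PolicyNo, VehicleID}, which is not all of the attributes, so the left side is not a superkey — BCNF is violated.
But every attribute on its right side ({PolicyNo}) is prime, and the same holds for every other non-superkey FD, so 3NF still holds.

3NF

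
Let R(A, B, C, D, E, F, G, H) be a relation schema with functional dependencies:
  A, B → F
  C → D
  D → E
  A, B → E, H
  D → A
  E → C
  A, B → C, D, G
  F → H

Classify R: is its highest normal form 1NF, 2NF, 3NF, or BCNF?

2NF

Candidate keys: {A, B}, {B, C}, {B, D}, {B, E}. Prime attributes: {A, B, C, D, E}.
C → D breaks BCNF: {C}⁺ = {A, C, D, E}, so {C} is not a superkey.
F → H has non-prime {H} on the right and a non-superkey on the left, so 3NF fails.
Checking every proper subset of each key, none determines a non-prime attribute — 2NF is satisfied.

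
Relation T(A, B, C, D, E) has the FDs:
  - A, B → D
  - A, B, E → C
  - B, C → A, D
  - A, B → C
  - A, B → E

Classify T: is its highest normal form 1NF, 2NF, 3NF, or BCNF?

Candidate keys: {A, B}, {B, C}. Prime attributes: {A, B, C}.
Every FD has a superkey on the left, so the relation is in BCNF.

BCNF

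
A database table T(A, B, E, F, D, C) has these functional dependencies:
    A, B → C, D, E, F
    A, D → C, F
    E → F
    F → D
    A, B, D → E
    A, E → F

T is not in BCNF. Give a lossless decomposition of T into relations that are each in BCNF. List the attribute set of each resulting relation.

Candidate key of the original relation: {A, B}.
Within {A, B, C, D, E, F}: {A, D}⁺ ∩ {A, B, C, D, E, F} = {A, C, D, F}, not the whole set, so A, D → C, F violates BCNF; decompose into {A, C, D, F} and {A, B, D, E}.
Within {A, C, D, F}: {F}⁺ ∩ {A, C, D, F} = {D, F}, not the whole set, so F → D violates BCNF; decompose into {D, F} and {A, C, F}.
{D, F}: every determinant is a superkey — BCNF.
{A, C, F}: every determinant is a superkey — BCNF.
Within {A, B, D, E}: {E}⁺ ∩ {A, B, D, E} = {D, E}, not the whole set, so E → D violates BCNF; decompose into {D, E} and {A, B, E}.
{D, E}: every determinant is a superkey — BCNF.
{A, B, E}: every determinant is a superkey — BCNF.

{A, B, E}; {A, C, F}; {D, E}; {D, F}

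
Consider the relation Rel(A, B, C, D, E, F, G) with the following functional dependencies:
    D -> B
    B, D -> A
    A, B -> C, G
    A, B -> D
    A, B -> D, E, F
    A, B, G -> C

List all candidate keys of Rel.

Closure of {D} is {A, B, C, D, E, F, G}, the whole schema; {D} is a candidate key.
Closure of {A, B} is {A, B, C, D, E, F, G}, the whole schema; {A, B} is a candidate key.
No proper subset of any of these is a key, and no other minimal superkey exists.

{A, B}, {D}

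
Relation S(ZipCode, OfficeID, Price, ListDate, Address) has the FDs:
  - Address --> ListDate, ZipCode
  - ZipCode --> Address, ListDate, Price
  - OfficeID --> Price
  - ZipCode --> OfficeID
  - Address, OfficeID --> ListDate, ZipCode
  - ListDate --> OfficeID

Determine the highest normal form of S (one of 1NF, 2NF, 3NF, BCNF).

2NF

Candidate keys: {Address}, {ZipCode}. Prime attributes: {Address, ZipCode}.
OfficeID --> Price breaks BCNF: {OfficeID}⁺ = {OfficeID, Price}, so {OfficeID} is not a superkey.
OfficeID --> Price has non-prime {Price} on the right and a non-superkey on the left, so 3NF fails.
With only single-attribute keys there can be no partial dependency, so 2NF holds.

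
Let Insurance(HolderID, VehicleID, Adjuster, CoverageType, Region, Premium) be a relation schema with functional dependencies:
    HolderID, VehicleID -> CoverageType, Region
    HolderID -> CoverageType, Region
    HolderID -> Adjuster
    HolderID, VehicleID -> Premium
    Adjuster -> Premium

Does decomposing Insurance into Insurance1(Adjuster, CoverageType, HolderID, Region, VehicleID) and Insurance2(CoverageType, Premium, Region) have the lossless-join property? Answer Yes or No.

No

Common attributes: {CoverageType, Region}; their closure is {CoverageType, Region}.
Insurance1 ⊄ {CoverageType, Region} and Insurance2 ⊄ {CoverageType, Region}, so the split is lossy.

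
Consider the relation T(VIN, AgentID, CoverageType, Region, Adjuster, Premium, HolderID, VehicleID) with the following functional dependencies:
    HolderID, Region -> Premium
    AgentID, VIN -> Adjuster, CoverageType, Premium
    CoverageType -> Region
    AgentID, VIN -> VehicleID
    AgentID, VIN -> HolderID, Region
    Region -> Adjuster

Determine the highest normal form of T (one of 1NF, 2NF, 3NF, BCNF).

2NF

Candidate key: {AgentID, VIN}. Prime attributes: {AgentID, VIN}.
HolderID, Region -> Premium breaks BCNF: {HolderID, Region}⁺ = {Adjuster, HolderID, Premium, Region}, so {HolderID, Region} is not a superkey.
HolderID, Region -> Premium has non-prime {Premium} on the right and a non-superkey on the left, so 3NF fails.
No non-prime attribute depends on a proper subset of any candidate key, so 2NF holds.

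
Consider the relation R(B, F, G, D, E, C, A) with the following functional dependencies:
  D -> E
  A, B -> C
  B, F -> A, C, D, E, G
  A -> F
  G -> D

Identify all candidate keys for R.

No FD produces {B}, so it must be in every candidate key.
{A, B}⁺ = {A, B, C, D, E, F, G} — all of the relation — so {A, B} is a candidate key.
{B, F}⁺ = {A, B, C, D, E, F, G} — all of the relation — so {B, F} is a candidate key.
Any other superkey properly contains one of these, so there are no further candidate keys.

{A, B}, {B, F}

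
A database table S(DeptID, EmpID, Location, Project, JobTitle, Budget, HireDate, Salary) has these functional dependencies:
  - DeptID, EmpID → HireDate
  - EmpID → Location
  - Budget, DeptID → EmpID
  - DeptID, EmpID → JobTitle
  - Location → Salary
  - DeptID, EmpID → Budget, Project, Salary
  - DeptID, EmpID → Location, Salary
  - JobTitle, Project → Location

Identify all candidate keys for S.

Attributes never on any right-hand side: {DeptID} — every candidate key must contain it.
{Budget, DeptID} is a candidate key since {Budget, DeptID}⁺ = {Budget, DeptID, EmpID, HireDate, JobTitle, Location, Project, Salary} covers every attribute.
{DeptID, EmpID} is a candidate key since {DeptID, EmpID}⁺ = {Budget, DeptID, EmpID, HireDate, JobTitle, Location, Project, Salary} covers every attribute.
No proper subset of any of these is a key, and no other minimal superkey exists.

{Budget, DeptID}, {DeptID, EmpID}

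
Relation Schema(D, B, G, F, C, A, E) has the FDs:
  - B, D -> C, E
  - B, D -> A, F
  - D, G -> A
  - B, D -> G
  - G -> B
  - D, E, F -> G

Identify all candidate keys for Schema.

{D} never appears on the right of any FD, so every key must include it.
{B, D}⁺ = {A, B, C, D, E, F, G}, which is every attribute, so {B, D} is a candidate key.
{D, G}⁺ = {A, B, C, D, E, F, G}, which is every attribute, so {D, G} is a candidate key.
{D, E, F}⁺ = {A, B, C, D, E, F, G}, which is every attribute, so {D, E, F} is a candidate key.
These are minimal and exhaustive — every other superkey contains one of them.

{B, D}, {D, E, F}, {D, G}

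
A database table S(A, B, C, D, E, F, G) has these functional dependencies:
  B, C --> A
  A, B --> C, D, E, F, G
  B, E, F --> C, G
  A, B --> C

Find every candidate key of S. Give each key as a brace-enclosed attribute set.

{A, B}, {B, C}, {B, E, F}

{B} never appears on the right of any FD, so every key must include it.
{A, B}⁺ = {A, B, C, D, E, F, G} — all of the relation — so {A, B} is a candidate key.
{B, C}⁺ = {A, B, C, D, E, F, G} — all of the relation — so {B, C} is a candidate key.
{B, E, F}⁺ = {A, B, C, D, E, F, G} — all of the relation — so {B, E, F} is a candidate key.
These are minimal and exhaustive — every other superkey contains one of them.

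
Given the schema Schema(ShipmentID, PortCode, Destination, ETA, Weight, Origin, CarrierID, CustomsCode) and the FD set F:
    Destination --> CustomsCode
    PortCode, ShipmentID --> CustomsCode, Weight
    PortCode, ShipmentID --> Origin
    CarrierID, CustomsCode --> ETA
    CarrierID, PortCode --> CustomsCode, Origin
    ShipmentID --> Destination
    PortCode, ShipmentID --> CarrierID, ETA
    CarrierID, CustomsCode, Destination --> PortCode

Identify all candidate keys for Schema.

{ShipmentID} never appears on the right of any FD, so every key must include it.
Closure of {CarrierID, ShipmentID} is {CarrierID, CustomsCode, Destination, ETA, Origin, PortCode, ShipmentID, Weight}, the whole schema; {CarrierID, ShipmentID} is a candidate key.
Closure of {PortCode, ShipmentID} is {CarrierID, CustomsCode, Destination, ETA, Origin, PortCode, ShipmentID, Weight}, the whole schema; {PortCode, ShipmentID} is a candidate key.
Any other superkey properly contains one of these, so there are no further candidate keys.

{CarrierID, ShipmentID}, {PortCode, ShipmentID}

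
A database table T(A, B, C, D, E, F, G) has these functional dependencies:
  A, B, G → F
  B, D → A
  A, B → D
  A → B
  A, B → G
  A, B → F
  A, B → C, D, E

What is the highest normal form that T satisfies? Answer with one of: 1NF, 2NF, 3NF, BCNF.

BCNF

Candidate keys: {A}, {B, D}. Prime attributes: {A, B, D}.
The left-hand side of every FD is a superkey, so BCNF is satisfied.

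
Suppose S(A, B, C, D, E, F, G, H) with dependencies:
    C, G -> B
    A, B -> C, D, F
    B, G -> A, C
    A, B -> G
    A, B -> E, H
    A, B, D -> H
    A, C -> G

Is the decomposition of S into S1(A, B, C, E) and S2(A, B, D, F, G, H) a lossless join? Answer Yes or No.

The shared attributes are {A, B} and {A, B}⁺ = {A, B, C, D, E, F, G, H}.
S1 is contained in that closure, so S1 ∩ S2 -> S1 holds and the join is lossless.

Yes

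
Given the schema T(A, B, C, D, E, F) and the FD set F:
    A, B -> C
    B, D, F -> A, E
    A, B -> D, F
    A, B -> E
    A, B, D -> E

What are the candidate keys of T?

{A, B}, {B, D, F}

Attributes never on any right-hand side: {B} — every candidate key must contain it.
{A, B} is a candidate key since {A, B}⁺ = {A, B, C, D, E, F} covers every attribute.
{B, D, F} is a candidate key since {B, D, F}⁺ = {A, B, C, D, E, F} covers every attribute.
These are minimal and exhaustive — every other superkey contains one of them.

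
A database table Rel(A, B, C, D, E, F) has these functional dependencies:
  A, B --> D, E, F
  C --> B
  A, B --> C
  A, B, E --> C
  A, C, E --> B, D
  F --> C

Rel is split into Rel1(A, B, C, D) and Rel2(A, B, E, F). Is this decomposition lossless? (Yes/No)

Yes

Common attributes: {A, B}; their closure is {A, B, C, D, E, F}.
This includes all of Rel1, so the common attributes are a superkey of Rel1 — the join is lossless.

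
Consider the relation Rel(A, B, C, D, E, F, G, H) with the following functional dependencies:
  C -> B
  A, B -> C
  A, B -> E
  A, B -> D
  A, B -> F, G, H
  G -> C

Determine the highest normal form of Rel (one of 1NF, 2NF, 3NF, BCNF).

3NF

Candidate keys: {A, B}, {A, C}, {A, G}. Prime attributes: {A, B, C, G}.
For C -> B we have {C}⁺ = {B, C}; {C} is not a superkey, so BCNF fails.
Since {B} ⊆ prime attributes and every other non-superkey FD also has a prime right side, the schema is in 3NF.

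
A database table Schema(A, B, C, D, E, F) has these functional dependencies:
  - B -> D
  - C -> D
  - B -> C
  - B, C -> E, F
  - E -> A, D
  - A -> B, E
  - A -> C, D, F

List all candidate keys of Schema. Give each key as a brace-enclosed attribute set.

{A}⁺ = {A, B, C, D, E, F}, which is every attribute, so {A} is a candidate key.
{B}⁺ = {A, B, C, D, E, F}, which is every attribute, so {B} is a candidate key.
{E}⁺ = {A, B, C, D, E, F}, which is every attribute, so {E} is a candidate key.
These are minimal and exhaustive — every other superkey contains one of them.

{A}, {B}, {E}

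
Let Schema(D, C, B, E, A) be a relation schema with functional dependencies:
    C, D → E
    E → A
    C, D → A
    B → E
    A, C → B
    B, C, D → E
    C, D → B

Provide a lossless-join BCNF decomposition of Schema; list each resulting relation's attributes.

Candidate key of the original relation: {C, D}.
In {A, B, C, D, E}, {E} is not a superkey ({E}⁺ restricted to this set is {A, E}), so split on E → A into {A, E} and {B, C, D, E}.
{A, E} has no BCNF violation.
In {B, C, D, E}, {B} is not a superkey ({B}⁺ restricted to this set is {B, E}), so split on B → E into {B, E} and {B, C, D}.
{B, E} has no BCNF violation.
{B, C, D} has no BCNF violation.

{A, E}; {B, C, D}; {B, E}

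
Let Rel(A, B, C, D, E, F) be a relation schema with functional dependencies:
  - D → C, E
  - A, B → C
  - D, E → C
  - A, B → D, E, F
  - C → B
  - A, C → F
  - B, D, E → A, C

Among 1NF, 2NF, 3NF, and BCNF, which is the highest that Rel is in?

Candidate keys: {A, B}, {A, C}, {D}. Prime attributes: {A, B, C, D}.
C → B breaks BCNF: {C}⁺ = {B, C}, so {C} is not a superkey.
Its right-hand attributes {B} are all prime, as are those of every other non-superkey FD — the relation is in 3NF.

3NF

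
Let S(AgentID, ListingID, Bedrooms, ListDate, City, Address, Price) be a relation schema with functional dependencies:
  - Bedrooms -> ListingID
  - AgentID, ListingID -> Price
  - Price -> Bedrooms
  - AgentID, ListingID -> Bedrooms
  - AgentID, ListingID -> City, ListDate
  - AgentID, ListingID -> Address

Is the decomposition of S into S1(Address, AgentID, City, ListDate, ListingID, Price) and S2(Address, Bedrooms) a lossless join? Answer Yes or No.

Common attributes: {Address}; their closure is {Address}.
Neither S1 nor S2 is contained in that closure, so the decomposition is lossy.

No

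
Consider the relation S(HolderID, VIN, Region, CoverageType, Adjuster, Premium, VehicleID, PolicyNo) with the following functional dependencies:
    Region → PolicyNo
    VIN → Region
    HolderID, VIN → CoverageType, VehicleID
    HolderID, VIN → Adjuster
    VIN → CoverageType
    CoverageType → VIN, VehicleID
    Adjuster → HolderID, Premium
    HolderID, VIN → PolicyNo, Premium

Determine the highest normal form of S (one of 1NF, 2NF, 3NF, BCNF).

1NF

Candidate keys: {Adjuster, CoverageType}, {Adjuster, VIN}, {CoverageType, HolderID}, {HolderID, VIN}. Prime attributes: {Adjuster, CoverageType, HolderID, VIN}.
Region → PolicyNo breaks BCNF: {Region}⁺ = {PolicyNo, Region}, so {Region} is not a superkey.
Region → PolicyNo determines the non-prime attribute {PolicyNo} from a non-superkey — 3NF is violated.
Since {Adjuster} ⊂ {Adjuster, CoverageType} and {Adjuster}⁺ ⊇ {Premium} with {Premium} non-prime, there is a partial dependency; 2NF fails.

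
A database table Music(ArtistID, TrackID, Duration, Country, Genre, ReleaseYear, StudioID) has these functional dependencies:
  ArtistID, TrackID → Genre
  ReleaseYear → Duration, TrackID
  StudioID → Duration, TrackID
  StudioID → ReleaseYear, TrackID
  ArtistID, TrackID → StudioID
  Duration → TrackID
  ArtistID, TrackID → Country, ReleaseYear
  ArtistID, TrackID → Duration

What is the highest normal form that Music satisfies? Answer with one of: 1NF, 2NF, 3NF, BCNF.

3NF

Candidate keys: {ArtistID, Duration}, {ArtistID, ReleaseYear}, {ArtistID, StudioID}, {ArtistID, TrackID}. Prime attributes: {ArtistID, Duration, ReleaseYear, StudioID, TrackID}.
ReleaseYear → Duration, TrackID breaks BCNF: {ReleaseYear}⁺ = {Duration, ReleaseYear, TrackID}, so {ReleaseYear} is not a superkey.
But every attribute on its right side ({Duration, TrackID}) is prime, and the same holds for every other non-superkey FD, so 3NF still holds.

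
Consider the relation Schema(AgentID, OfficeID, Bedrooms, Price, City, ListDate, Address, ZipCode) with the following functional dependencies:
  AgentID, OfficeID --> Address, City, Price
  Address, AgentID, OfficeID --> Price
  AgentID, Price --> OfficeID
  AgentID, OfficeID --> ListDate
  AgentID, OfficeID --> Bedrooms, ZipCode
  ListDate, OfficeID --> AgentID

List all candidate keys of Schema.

{AgentID, OfficeID}⁺ = {Address, AgentID, Bedrooms, City, ListDate, OfficeID, Price, ZipCode} — all of the relation — so {AgentID, OfficeID} is a candidate key.
{AgentID, Price}⁺ = {Address, AgentID, Bedrooms, City, ListDate, OfficeID, Price, ZipCode} — all of the relation — so {AgentID, Price} is a candidate key.
{ListDate, OfficeID}⁺ = {Address, AgentID, Bedrooms, City, ListDate, OfficeID, Price, ZipCode} — all of the relation — so {ListDate, OfficeID} is a candidate key.
No proper subset of any of these is a key, and no other minimal superkey exists.

{AgentID, OfficeID}, {AgentID, Price}, {ListDate, OfficeID}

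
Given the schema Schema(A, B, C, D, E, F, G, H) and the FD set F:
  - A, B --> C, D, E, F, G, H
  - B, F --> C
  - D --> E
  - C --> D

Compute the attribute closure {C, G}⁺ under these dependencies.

{C, D, E, G}

Start with {C, G}.
C --> D applies; add {D} → now {C, D, G}.
D --> E applies; add {E} → now {C, D, E, G}.
No further FD applies.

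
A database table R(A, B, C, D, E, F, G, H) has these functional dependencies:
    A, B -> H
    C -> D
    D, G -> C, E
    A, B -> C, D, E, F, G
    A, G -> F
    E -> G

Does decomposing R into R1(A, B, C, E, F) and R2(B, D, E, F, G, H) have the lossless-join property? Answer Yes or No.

No

Common attributes: {B, E, F}; their closure is {B, E, F, G}.
Neither R1 nor R2 is contained in that closure, so the decomposition is lossy.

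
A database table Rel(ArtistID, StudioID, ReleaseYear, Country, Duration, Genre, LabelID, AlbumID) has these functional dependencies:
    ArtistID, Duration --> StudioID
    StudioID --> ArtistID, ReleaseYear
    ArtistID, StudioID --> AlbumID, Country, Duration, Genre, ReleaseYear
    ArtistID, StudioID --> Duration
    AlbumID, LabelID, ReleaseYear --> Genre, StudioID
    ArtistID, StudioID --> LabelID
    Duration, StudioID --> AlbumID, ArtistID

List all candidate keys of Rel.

{StudioID}⁺ = {AlbumID, ArtistID, Country, Duration, Genre, LabelID, ReleaseYear, StudioID}, which is every attribute, so {StudioID} is a candidate key.
{ArtistID, Duration}⁺ = {AlbumID, ArtistID, Country, Duration, Genre, LabelID, ReleaseYear, StudioID}, which is every attribute, so {ArtistID, Duration} is a candidate key.
{AlbumID, LabelID, ReleaseYear}⁺ = {AlbumID, ArtistID, Country, Duration, Genre, LabelID, ReleaseYear, StudioID}, which is every attribute, so {AlbumID, LabelID, ReleaseYear} is a candidate key.
No proper subset of any of these is a key, and no other minimal superkey exists.

{AlbumID, LabelID, ReleaseYear}, {ArtistID, Duration}, {StudioID}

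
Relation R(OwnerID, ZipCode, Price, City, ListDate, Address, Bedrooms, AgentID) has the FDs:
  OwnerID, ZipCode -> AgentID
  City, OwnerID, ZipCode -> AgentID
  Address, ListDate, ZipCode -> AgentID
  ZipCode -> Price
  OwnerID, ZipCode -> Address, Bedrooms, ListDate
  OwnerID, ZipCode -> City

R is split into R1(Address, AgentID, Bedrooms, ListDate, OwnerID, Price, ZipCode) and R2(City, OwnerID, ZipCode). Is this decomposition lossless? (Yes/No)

The shared attributes are {OwnerID, ZipCode} and {OwnerID, ZipCode}⁺ = {Address, AgentID, Bedrooms, City, ListDate, OwnerID, Price, ZipCode}.
This includes all of R1, so the common attributes are a superkey of R1 — the join is lossless.

Yes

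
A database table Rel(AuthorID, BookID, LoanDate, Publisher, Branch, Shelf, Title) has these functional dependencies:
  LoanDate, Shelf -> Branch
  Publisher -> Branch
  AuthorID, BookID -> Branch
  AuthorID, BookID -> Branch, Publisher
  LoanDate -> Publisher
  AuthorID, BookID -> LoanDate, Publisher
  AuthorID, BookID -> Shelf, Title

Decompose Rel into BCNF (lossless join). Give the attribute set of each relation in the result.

Candidate key of the original relation: {AuthorID, BookID}.
In {AuthorID, BookID, Branch, LoanDate, Publisher, Shelf, Title}, {LoanDate, Shelf} is not a superkey ({LoanDate, Shelf}⁺ restricted to this set is {Branch, LoanDate, Publisher, Shelf}), so split on LoanDate, Shelf -> Branch, Publisher into {Branch, LoanDate, Publisher, Shelf} and {AuthorID, BookID, LoanDate, Shelf, Title}.
In {Branch, LoanDate, Publisher, Shelf}, {Publisher} is not a superkey ({Publisher}⁺ restricted to this set is {Branch, Publisher}), so split on Publisher -> Branch into {Branch, Publisher} and {LoanDate, Publisher, Shelf}.
{Branch, Publisher} is in BCNF.
In {LoanDate, Publisher, Shelf}, {LoanDate} is not a superkey ({LoanDate}⁺ restricted to this set is {LoanDate, Publisher}), so split on LoanDate -> Publisher into {LoanDate, Publisher} and {LoanDate, Shelf}.
{LoanDate, Publisher} is in BCNF.
{LoanDate, Shelf} is in BCNF.
{AuthorID, BookID, LoanDate, Shelf, Title} is in BCNF.

{AuthorID, BookID, LoanDate, Shelf, Title}; {Branch, Publisher}; {LoanDate, Publisher}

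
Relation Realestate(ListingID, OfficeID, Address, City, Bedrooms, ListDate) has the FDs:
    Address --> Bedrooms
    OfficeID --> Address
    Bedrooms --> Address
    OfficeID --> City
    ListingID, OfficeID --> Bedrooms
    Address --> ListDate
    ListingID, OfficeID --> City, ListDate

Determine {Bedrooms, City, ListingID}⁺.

{Address, Bedrooms, City, ListDate, ListingID}

Start with {Bedrooms, City, ListingID}.
Bedrooms --> Address applies; add {Address} → now {Address, Bedrooms, City, ListingID}.
Address --> ListDate applies; add {ListDate} → now {Address, Bedrooms, City, ListDate, ListingID}.
No further FD applies.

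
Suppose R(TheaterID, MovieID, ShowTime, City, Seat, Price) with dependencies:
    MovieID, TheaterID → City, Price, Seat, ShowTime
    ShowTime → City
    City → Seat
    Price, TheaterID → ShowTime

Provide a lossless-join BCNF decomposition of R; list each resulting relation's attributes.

{City, Seat}; {City, ShowTime}; {MovieID, Price, TheaterID}; {Price, ShowTime, TheaterID}

Candidate key of the original relation: {MovieID, TheaterID}.
{City, MovieID, Price, Seat, ShowTime, TheaterID}: {ShowTime} determines {City, Seat, ShowTime} here but is not a superkey — split on ShowTime → City, Seat, giving {City, Seat, ShowTime} and {MovieID, Price, ShowTime, TheaterID}.
{City, Seat, ShowTime}: {City} determines {City, Seat} here but is not a superkey — split on City → Seat, giving {City, Seat} and {City, ShowTime}.
{City, Seat}: every determinant is a superkey — BCNF.
{City, ShowTime}: every determinant is a superkey — BCNF.
{MovieID, Price, ShowTime, TheaterID}: {Price, TheaterID} determines {Price, ShowTime, TheaterID} here but is not a superkey — split on Price, TheaterID → ShowTime, giving {Price, ShowTime, TheaterID} and {MovieID, Price, TheaterID}.
{Price, ShowTime, TheaterID}: every determinant is a superkey — BCNF.
{MovieID, Price, TheaterID}: every determinant is a superkey — BCNF.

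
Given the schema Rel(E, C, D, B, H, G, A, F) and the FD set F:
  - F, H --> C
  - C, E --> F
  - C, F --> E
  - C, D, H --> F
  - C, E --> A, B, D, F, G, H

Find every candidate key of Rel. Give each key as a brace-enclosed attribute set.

{C, D, H}, {C, E}, {C, F}, {F, H}

{C, E}⁺ = {A, B, C, D, E, F, G, H} — all of the relation — so {C, E} is a candidate key.
{C, F}⁺ = {A, B, C, D, E, F, G, H} — all of the relation — so {C, F} is a candidate key.
{F, H}⁺ = {A, B, C, D, E, F, G, H} — all of the relation — so {F, H} is a candidate key.
{C, D, H}⁺ = {A, B, C, D, E, F, G, H} — all of the relation — so {C, D, H} is a candidate key.
Any other superkey properly contains one of these, so there are no further candidate keys.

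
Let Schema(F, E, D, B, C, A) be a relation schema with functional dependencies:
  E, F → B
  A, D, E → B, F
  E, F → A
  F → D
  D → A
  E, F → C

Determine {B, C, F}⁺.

Start with {B, C, F}.
F → D applies; add {D} → now {B, C, D, F}.
D → A applies; add {A} → now {A, B, C, D, F}.
No further FD applies.

{A, B, C, D, F}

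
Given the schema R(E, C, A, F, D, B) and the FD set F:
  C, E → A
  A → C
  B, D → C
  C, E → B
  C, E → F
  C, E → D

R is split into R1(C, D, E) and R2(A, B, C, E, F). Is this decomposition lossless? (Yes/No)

The shared attributes are {C, E} and {C, E}⁺ = {A, B, C, D, E, F}.
R1 is contained in that closure, so R1 ∩ R2 → R1 holds and the join is lossless.

Yes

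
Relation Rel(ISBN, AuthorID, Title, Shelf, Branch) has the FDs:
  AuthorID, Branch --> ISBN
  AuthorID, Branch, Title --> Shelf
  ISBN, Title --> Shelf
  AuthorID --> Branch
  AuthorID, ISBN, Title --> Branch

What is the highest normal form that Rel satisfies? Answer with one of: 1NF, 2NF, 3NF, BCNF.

Candidate key: {AuthorID, Title}. Prime attributes: {AuthorID, Title}.
AuthorID, Branch --> ISBN breaks BCNF: {AuthorID, Branch}⁺ = {AuthorID, Branch, ISBN}, so {AuthorID, Branch} is not a superkey.
Because {ISBN} is non-prime and the left side of AuthorID, Branch --> ISBN is not a superkey, the relation is not in 3NF.
{AuthorID} is a proper subset of the key {AuthorID, Title}, and {AuthorID}⁺ contains the non-prime attributes {Branch, ISBN} — a partial dependency, so 2NF is violated.

1NF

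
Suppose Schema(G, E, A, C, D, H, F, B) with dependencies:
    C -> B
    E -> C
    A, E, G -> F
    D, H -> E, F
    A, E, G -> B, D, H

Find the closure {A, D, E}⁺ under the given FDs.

Start with {A, D, E}.
E -> C applies; add {C} → now {A, C, D, E}.
C -> B applies; add {B} → now {A, B, C, D, E}.
No further FD applies.

{A, B, C, D, E}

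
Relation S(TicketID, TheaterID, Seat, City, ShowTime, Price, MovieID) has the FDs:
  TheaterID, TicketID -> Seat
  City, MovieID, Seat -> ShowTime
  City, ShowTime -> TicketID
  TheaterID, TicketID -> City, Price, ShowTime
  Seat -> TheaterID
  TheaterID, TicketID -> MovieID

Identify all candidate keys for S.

{City, MovieID, Seat}, {City, Seat, ShowTime}, {City, ShowTime, TheaterID}, {Seat, TicketID}, {TheaterID, TicketID}

{Seat, TicketID} is a candidate key since {Seat, TicketID}⁺ = {City, MovieID, Price, Seat, ShowTime, TheaterID, TicketID} covers every attribute.
{TheaterID, TicketID} is a candidate key since {TheaterID, TicketID}⁺ = {City, MovieID, Price, Seat, ShowTime, TheaterID, TicketID} covers every attribute.
{City, MovieID, Seat} is a candidate key since {City, MovieID, Seat}⁺ = {City, MovieID, Price, Seat, ShowTime, TheaterID, TicketID} covers every attribute.
{City, Seat, ShowTime} is a candidate key since {City, Seat, ShowTime}⁺ = {City, MovieID, Price, Seat, ShowTime, TheaterID, TicketID} covers every attribute.
{City, ShowTime, TheaterID} is a candidate key since {City, ShowTime, TheaterID}⁺ = {City, MovieID, Price, Seat, ShowTime, TheaterID, TicketID} covers every attribute.
Any other superkey properly contains one of these, so there are no further candidate keys.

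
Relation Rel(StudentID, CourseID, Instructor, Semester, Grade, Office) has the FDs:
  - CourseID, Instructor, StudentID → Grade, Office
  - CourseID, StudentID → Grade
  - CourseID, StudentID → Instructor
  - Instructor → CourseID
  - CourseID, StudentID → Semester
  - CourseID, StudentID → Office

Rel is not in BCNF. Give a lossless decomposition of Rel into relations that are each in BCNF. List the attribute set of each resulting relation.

Candidate keys of the original relation: {CourseID, StudentID}, {Instructor, StudentID}.
{CourseID, Grade, Instructor, Office, Semester, StudentID}: {Instructor} determines {CourseID, Instructor} here but is not a superkey — split on Instructor → CourseID, giving {CourseID, Instructor} and {Grade, Instructor, Office, Semester, StudentID}.
{CourseID, Instructor} has no BCNF violation.
{Grade, Instructor, Office, Semester, StudentID} has no BCNF violation.

{CourseID, Instructor}; {Grade, Instructor, Office, Semester, StudentID}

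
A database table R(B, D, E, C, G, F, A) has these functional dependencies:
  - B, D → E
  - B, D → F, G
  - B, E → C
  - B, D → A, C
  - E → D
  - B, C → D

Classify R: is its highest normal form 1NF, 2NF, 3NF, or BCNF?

3NF

Candidate keys: {B, C}, {B, D}, {B, E}. Prime attributes: {B, C, D, E}.
E → D: {E}⁺ = {D, E}, which is not all of the attributes, so the left side is not a superkey — BCNF is violated.
But every attribute on its right side ({D}) is prime, and the same holds for every other non-superkey FD, so 3NF still holds.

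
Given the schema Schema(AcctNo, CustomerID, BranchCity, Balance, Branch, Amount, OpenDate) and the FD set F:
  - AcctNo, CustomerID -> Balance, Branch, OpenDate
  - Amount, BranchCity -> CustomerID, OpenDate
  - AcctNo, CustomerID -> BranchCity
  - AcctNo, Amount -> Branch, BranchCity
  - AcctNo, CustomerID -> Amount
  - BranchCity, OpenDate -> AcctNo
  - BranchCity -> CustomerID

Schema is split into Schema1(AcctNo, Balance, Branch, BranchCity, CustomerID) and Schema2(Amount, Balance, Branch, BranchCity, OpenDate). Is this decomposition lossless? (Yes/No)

The shared attributes are {Balance, Branch, BranchCity} and {Balance, Branch, BranchCity}⁺ = {Balance, Branch, BranchCity, CustomerID}.
Schema1 ⊄ {Balance, Branch, BranchCity, CustomerID} and Schema2 ⊄ {Balance, Branch, BranchCity, CustomerID}, so the split is lossy.

No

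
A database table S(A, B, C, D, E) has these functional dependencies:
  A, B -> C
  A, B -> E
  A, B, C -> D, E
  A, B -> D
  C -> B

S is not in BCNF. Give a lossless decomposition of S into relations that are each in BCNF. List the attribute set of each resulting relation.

{A, C, D, E}; {B, C}

Candidate keys of the original relation: {A, B}, {A, C}.
Within {A, B, C, D, E}: {C}⁺ ∩ {A, B, C, D, E} = {B, C}, not the whole set, so C -> B violates BCNF; decompose into {B, C} and {A, C, D, E}.
{B, C} is in BCNF.
{A, C, D, E} is in BCNF.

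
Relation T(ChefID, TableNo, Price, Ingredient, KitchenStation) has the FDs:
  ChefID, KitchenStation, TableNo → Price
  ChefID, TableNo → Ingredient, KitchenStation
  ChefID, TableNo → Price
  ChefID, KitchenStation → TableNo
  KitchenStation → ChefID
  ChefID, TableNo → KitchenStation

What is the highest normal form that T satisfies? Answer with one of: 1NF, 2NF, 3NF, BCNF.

BCNF

Candidate keys: {ChefID, TableNo}, {KitchenStation}. Prime attributes: {ChefID, KitchenStation, TableNo}.
Every FD has a superkey on the left, so the relation is in BCNF.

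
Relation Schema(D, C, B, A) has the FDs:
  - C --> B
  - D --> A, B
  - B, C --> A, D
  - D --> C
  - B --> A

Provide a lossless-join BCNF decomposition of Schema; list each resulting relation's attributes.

{A, B}; {B, C, D}

Candidate keys of the original relation: {C}, {D}.
Within {A, B, C, D}: {B}⁺ ∩ {A, B, C, D} = {A, B}, not the whole set, so B --> A violates BCNF; decompose into {A, B} and {B, C, D}.
{A, B} is in BCNF.
{B, C, D} is in BCNF.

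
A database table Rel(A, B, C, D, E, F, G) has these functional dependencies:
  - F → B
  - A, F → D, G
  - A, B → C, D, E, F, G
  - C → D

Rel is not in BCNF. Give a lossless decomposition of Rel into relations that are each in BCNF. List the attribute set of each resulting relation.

{A, C, E, F, G}; {B, F}; {C, D}

Candidate keys of the original relation: {A, B}, {A, F}.
In {A, B, C, D, E, F, G}, {F} is not a superkey ({F}⁺ restricted to this set is {B, F}), so split on F → B into {B, F} and {A, C, D, E, F, G}.
{B, F} is in BCNF.
In {A, C, D, E, F, G}, {C} is not a superkey ({C}⁺ restricted to this set is {C, D}), so split on C → D into {C, D} and {A, C, E, F, G}.
{C, D} is in BCNF.
{A, C, E, F, G} is in BCNF.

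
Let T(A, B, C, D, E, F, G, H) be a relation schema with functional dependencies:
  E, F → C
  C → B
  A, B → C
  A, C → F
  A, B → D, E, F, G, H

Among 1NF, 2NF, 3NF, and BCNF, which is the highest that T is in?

Candidate keys: {A, B}, {A, C}, {A, E, F}. Prime attributes: {A, B, C, E, F}.
E, F → C: {E, F}⁺ = {B, C, E, F}, which is not all of the attributes, so the left side is not a superkey — BCNF is violated.
Since {C} ⊆ prime attributes and every other non-superkey FD also has a prime right side, the schema is in 3NF.

3NF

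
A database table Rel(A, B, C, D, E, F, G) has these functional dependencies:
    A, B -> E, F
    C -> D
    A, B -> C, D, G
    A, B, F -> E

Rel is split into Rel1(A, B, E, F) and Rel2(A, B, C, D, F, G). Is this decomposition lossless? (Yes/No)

Common attributes: {A, B, F}; their closure is {A, B, C, D, E, F, G}.
Since Rel1 ⊆ {A, B, C, D, E, F, G}, the intersection is a superkey of Rel1; the decomposition is lossless.

Yes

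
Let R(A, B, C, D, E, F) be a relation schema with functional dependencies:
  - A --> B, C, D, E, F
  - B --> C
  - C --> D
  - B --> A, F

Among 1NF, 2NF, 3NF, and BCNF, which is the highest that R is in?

2NF

Candidate keys: {A}, {B}. Prime attributes: {A, B}.
C --> D breaks BCNF: {C}⁺ = {C, D}, so {C} is not a superkey.
Because {D} is non-prime and the left side of C --> D is not a superkey, the relation is not in 3NF.
With only single-attribute keys there can be no partial dependency, so 2NF holds.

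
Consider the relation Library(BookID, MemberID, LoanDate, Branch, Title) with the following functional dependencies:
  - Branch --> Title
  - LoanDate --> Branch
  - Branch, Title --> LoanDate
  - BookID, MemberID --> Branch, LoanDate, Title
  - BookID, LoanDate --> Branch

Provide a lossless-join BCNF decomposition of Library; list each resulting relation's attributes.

{BookID, Branch, MemberID}; {Branch, LoanDate, Title}

Candidate key of the original relation: {BookID, MemberID}.
{BookID, Branch, LoanDate, MemberID, Title}: {Branch} determines {Branch, LoanDate, Title} here but is not a superkey — split on Branch --> LoanDate, Title, giving {Branch, LoanDate, Title} and {BookID, Branch, MemberID}.
{Branch, LoanDate, Title} is in BCNF.
{BookID, Branch, MemberID} is in BCNF.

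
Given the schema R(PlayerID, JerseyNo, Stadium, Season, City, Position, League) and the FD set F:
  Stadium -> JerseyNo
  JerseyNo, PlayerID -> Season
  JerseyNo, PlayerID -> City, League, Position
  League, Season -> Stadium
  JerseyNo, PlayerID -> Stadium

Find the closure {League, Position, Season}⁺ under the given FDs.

{JerseyNo, League, Position, Season, Stadium}

Start with {League, Position, Season}.
League, Season -> Stadium applies; add {Stadium} → now {League, Position, Season, Stadium}.
Stadium -> JerseyNo applies; add {JerseyNo} → now {JerseyNo, League, Position, Season, Stadium}.
No further FD applies.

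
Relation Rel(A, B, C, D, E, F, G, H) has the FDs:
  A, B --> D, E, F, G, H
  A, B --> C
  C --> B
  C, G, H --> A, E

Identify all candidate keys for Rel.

Closure of {A, B} is {A, B, C, D, E, F, G, H}, the whole schema; {A, B} is a candidate key.
Closure of {A, C} is {A, B, C, D, E, F, G, H}, the whole schema; {A, C} is a candidate key.
Closure of {C, G, H} is {A, B, C, D, E, F, G, H}, the whole schema; {C, G, H} is a candidate key.
These are minimal and exhaustive — every other superkey contains one of them.

{A, B}, {A, C}, {C, G, H}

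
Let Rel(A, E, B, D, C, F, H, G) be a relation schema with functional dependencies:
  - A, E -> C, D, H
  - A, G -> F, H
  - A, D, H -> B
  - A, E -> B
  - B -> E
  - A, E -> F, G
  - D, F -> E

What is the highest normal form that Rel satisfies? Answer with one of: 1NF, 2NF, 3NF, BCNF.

Candidate keys: {A, B}, {A, D, F}, {A, D, G}, {A, D, H}, {A, E}. Prime attributes: {A, B, D, E, F, G, H}.
A, G -> F, H: {A, G}⁺ = {A, F, G, H}, which is not all of the attributes, so the left side is not a superkey — BCNF is violated.
But every attribute on its right side ({F, H}) is prime, and the same holds for every other non-superkey FD, so 3NF still holds.

3NF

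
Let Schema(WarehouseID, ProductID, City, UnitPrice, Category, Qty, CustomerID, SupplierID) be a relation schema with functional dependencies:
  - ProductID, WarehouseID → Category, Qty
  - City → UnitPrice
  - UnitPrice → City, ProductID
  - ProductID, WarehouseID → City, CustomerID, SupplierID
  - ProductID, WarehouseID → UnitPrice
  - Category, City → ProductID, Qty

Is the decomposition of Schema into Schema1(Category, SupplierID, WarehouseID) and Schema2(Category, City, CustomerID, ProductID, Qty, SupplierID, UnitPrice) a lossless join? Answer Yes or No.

No

The shared attributes are {Category, SupplierID} and {Category, SupplierID}⁺ = {Category, SupplierID}.
Schema1 ⊄ {Category, SupplierID} and Schema2 ⊄ {Category, SupplierID}, so the split is lossy.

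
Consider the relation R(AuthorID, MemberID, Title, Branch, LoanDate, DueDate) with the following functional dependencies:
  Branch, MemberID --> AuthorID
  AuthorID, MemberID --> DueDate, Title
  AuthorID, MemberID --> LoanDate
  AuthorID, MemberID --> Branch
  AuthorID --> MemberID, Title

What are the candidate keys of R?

Closure of {AuthorID} is {AuthorID, Branch, DueDate, LoanDate, MemberID, Title}, the whole schema; {AuthorID} is a candidate key.
Closure of {Branch, MemberID} is {AuthorID, Branch, DueDate, LoanDate, MemberID, Title}, the whole schema; {Branch, MemberID} is a candidate key.
These are minimal and exhaustive — every other superkey contains one of them.

{AuthorID}, {Branch, MemberID}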